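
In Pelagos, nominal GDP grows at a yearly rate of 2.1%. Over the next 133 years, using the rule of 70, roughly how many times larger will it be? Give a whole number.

Doubling time ≈ 70/2.1 = 33.33 years.
133/33.33 ≈ 4 doublings, so about 2^4 = 16×.

around 16 times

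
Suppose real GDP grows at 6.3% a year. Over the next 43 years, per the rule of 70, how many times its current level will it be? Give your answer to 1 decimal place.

Doubling time ≈ 70/6.3 = 11.11 years.
43 years / 11.11 ≈ 3.87 doublings → factor 2^3.87 ≈ 14.6.

around 14.6 times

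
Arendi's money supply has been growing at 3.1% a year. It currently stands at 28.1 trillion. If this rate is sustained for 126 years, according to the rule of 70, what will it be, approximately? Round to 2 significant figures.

It doubles every 70/3.1 ≈ 22.58 years, so 126 years is 5.58 doublings.
2^5.58 ≈ 47.84; 28.1 × 47.84 ≈ 1300 trillion.

approximately 1300 trillion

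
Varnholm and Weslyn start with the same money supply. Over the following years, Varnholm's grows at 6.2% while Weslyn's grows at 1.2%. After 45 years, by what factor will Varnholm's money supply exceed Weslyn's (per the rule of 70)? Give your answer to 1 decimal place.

Rate gap = 6.2% − 1.2% = 5 points.
The ratio doubles every 70/5 ≈ 14.00 years.
45/14.00 ≈ 3.21 doublings → ratio ≈ 2^3.21 ≈ 9.3.

≈ 9.3 times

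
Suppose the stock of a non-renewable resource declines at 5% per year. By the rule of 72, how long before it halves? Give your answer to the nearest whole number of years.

Falling at 5%, it halves about every 72/5 = 14.40 years.

roughly 14 years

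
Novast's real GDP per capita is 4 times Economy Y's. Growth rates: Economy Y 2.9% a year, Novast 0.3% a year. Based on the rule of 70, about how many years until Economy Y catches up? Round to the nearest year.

Economy Y gains on Novast at 2.9% − 0.3% = 2.6 points a year.
At that relative rate the gap halves every 70/2.6 ≈ 26.92 years.
A 4 times gap closes after 2 halvings: 2 × 26.92 ≈ 54 years.

≈ 54 years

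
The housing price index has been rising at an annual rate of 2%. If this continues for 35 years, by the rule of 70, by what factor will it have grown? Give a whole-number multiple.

≈ 2 times

At 2% one doubling takes ≈ 35.00 years; 35 years is 1 of them, so ×2.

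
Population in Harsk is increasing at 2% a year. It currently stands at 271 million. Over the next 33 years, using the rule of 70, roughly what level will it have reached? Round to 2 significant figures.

about 520 million

Doubling time ≈ 70/2 = 35.00 years.
33 years is 33/35.00 ≈ 0.94 doublings, a factor of 2^0.94 ≈ 1.92.
271 × 1.92 ≈ 520 million.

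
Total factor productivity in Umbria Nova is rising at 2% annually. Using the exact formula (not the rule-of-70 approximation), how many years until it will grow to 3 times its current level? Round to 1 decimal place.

55.5 years

t = ln(3) / ln(1 + 0.02) = 1.0986 / 0.019803 ≈ 55.48.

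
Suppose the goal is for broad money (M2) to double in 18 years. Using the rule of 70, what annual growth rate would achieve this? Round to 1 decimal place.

≈ 3.9%

70 / 18 ≈ 3.89, so about 3.9% annually.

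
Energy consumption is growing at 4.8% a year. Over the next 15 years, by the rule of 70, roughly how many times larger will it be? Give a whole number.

At 4.8% one doubling takes ≈ 14.58 years; 15 years is 1 of them, so ×2.

about 2 times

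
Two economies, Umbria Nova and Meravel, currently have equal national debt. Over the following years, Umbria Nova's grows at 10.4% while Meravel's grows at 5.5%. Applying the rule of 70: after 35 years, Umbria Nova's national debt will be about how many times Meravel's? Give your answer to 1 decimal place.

Umbria Nova pulls ahead at 4.9 pp per year, so the ratio doubles every 70/4.9 ≈ 14.29 years.
In 35 years that's 2.45 doublings: 2^2.45 ≈ 5.5.

≈ 5.5 times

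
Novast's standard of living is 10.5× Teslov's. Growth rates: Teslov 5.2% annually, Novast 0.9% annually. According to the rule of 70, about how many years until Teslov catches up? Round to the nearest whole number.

approximately 55 years

What matters is the difference: 4.3 pp.
Rule of 70 on the gap: the ratio halves every 70/4.3 ≈ 16.28 years.
A 10.5× gap takes log₂(10.5) ≈ 3.39 halvings to close: 3.39 × 16.28 ≈ 55 years.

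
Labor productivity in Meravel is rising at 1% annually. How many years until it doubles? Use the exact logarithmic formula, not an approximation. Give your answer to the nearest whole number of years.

t = ln(2) / ln(1 + 0.01) = 0.6931 / 0.009950 ≈ 69.66.
≈ 70 years.

70 years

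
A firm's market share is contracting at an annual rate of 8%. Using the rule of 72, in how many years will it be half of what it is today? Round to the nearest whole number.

Falling at 8%, it halves about every 72/8 = 9.00 years.

9 years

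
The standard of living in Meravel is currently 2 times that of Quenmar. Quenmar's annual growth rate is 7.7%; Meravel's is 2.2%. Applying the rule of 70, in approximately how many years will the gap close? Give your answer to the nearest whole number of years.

approximately 13 years

Quenmar gains on Meravel at 7.7% − 2.2% = 5.5 points a year.
At that relative rate the gap halves every 70/5.5 ≈ 12.73 years.
A 2 times gap closes after 1 halving: 1 × 12.73 ≈ 13 years.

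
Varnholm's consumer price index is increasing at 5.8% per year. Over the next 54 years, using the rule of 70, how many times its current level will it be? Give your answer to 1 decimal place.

Doubling time ≈ 70/5.8 = 12.07 years.
54 years / 12.07 ≈ 4.47 doublings → factor 2^4.47 ≈ 22.2.

around 22.2 times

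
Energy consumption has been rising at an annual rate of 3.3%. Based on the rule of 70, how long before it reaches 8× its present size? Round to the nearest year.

Doubling time ≈ 70/3.3 = 21.21 years.
Getting to 8× needs 3 doublings: 3 × 21.21 ≈ 64 years.

approximately 64 years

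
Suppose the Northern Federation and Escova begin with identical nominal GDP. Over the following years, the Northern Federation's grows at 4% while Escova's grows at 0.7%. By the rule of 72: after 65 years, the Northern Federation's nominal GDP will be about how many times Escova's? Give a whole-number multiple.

about 8 times

Rate gap = 4% − 0.7% = 3.3 points.
The ratio doubles every 72/3.3 ≈ 21.82 years.
65/21.82 ≈ 2.98 doublings → ratio ≈ 2^2.98 ≈ 8.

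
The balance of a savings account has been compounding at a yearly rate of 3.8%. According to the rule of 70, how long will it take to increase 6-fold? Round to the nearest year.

One doubling takes 70/3.8 = 18.42 years.
6× is log₂ 6 ≈ 2.58 doublings, so ≈ 2.58 × 18.42 = 48 years.

≈ 48 years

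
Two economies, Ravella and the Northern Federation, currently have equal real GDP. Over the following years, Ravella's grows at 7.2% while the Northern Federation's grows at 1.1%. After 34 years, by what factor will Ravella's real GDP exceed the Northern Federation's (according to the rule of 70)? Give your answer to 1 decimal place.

around 7.8 times

Ravella pulls ahead at 6.1 pp per year, so the ratio doubles every 70/6.1 ≈ 11.48 years.
In 34 years that's 2.96 doublings: 2^2.96 ≈ 7.8.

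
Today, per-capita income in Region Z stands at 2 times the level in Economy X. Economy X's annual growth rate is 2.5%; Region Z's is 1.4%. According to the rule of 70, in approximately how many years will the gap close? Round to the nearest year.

Economy X gains on Region Z at 2.5% − 1.4% = 1.1 points a year.
At that relative rate the gap halves every 70/1.1 ≈ 63.64 years.
A 2 times gap closes after 1 halving: 1 × 63.64 ≈ 64 years.

about 64 years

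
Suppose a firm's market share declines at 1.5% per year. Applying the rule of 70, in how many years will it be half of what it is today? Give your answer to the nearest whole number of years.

about 47 years

Halving time ≈ 70 / 1.5 = 46.67 → 47 years.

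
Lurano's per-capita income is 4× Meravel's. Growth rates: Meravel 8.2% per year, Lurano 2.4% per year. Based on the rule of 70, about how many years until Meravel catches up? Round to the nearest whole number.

The growth-rate gap is 8.2% − 2.4% = 5.8 percentage points.
So the ratio between them halves every 70/5.8 ≈ 12.07 years.
A 4× gap closes after 2 halvings: 2 × 12.07 ≈ 24 years.

24 years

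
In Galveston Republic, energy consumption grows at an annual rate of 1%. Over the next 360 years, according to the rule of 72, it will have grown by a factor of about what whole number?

roughly 32 times

72/1 ≈ 72.00 years per doubling.
360 years fits 5 doublings: 2^5 = 32.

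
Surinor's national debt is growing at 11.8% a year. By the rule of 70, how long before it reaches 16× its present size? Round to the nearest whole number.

Doubling time ≈ 70/11.8 = 5.93 years.
16× is 4 doublings, so 4 × 5.93 ≈ 24 years.

roughly 24 years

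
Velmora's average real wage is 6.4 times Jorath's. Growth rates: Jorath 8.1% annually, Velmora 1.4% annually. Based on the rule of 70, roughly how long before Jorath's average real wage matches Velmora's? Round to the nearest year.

The growth-rate gap is 8.1% − 1.4% = 6.7 percentage points.
So the ratio between them halves every 70/6.7 ≈ 10.45 years.
A 6.4 times gap takes log₂(6.4) ≈ 2.68 halvings to close: 2.68 × 10.45 ≈ 28 years.

about 28 years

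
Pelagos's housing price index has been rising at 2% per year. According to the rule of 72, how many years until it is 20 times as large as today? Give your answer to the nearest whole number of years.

Doubling time ≈ 72/2 = 36.00 years.
Reaching 20× takes log₂(20) ≈ 4.32 doublings.
4.32 × 36.00 ≈ 156 years.

approximately 156 years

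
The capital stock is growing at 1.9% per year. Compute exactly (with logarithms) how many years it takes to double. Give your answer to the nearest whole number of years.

t = ln(2) / ln(1 + 0.019) = 0.6931 / 0.018822 ≈ 36.82.
≈ 37 years.

37 years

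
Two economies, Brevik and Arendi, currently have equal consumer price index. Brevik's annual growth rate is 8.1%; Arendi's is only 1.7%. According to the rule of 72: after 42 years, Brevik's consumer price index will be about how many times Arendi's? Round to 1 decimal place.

around 13.3 times

Brevik pulls ahead at 6.4 pp per year, so the ratio doubles every 72/6.4 ≈ 11.25 years.
In 42 years that's 3.73 doublings: 2^3.73 ≈ 13.3.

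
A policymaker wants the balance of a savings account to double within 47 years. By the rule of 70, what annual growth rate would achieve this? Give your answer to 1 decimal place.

about 1.5%

70 / 47 ≈ 1.49, so about 1.5% a year.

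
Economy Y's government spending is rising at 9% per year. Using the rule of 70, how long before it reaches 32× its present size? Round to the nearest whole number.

roughly 39 years

One doubling takes 70/9 = 7.78 years.
32× is 5 doublings, so 5 × 7.78 ≈ 39 years.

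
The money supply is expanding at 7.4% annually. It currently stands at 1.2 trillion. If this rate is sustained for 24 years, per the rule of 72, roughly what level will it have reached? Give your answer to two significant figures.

about 6.6 trillion

Doubling time ≈ 72/7.4 = 9.73 years.
24 years is 24/9.73 ≈ 2.47 doublings, a factor of 2^2.47 ≈ 5.54.
1.2 × 5.54 ≈ 6.6 trillion.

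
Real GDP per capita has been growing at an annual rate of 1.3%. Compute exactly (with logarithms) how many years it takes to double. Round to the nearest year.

t = ln(2) / ln(1 + 0.013) = 0.6931 / 0.012916 ≈ 53.66.
≈ 54 years.

54 years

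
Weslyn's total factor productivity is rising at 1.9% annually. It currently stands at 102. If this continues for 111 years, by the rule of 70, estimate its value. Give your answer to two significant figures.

Doubling time ≈ 70/1.9 = 36.84 years.
111 years is 111/36.84 ≈ 3.01 doublings, a factor of 2^3.01 ≈ 8.06.
102 × 8.06 ≈ 820.

around 820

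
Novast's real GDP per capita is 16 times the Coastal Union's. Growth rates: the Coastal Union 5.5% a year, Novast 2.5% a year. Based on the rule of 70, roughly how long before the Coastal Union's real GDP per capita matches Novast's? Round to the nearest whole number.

roughly 93 years

What matters is the difference: 3 pp.
Rule of 70 on the gap: the ratio halves every 70/3 ≈ 23.33 years.
A 16 times gap closes after 4 halvings: 4 × 23.33 ≈ 93 years.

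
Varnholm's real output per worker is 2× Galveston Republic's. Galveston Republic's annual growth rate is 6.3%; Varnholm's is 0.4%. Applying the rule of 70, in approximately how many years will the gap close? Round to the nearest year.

about 12 years

The growth-rate gap is 6.3% − 0.4% = 5.9 percentage points.
So the ratio between them halves every 70/5.9 ≈ 11.86 years.
A 2× gap closes after 1 halving: 1 × 11.86 ≈ 12 years.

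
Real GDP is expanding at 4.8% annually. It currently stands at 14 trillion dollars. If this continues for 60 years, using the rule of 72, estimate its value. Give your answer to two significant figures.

It doubles every 72/4.8 ≈ 15.00 years, so 60 years is 4.00 doublings.
2^4.00 ≈ 16.00; 14 × 16.00 ≈ 220 trillion dollars.

220 trillion dollars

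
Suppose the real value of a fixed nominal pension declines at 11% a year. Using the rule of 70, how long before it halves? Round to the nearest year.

Halving time ≈ 70 / 11 = 6.36 → 6 years.

about 6 years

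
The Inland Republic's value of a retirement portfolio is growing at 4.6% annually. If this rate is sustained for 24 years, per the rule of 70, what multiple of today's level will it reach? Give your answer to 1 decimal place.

Doubling time ≈ 70/4.6 = 15.22 years.
24 years / 15.22 ≈ 1.58 doublings → factor 2^1.58 ≈ 3.0.

≈ 3.0 times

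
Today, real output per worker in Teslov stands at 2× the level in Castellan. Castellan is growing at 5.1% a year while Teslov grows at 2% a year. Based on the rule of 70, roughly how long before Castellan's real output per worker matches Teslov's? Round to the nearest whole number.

Castellan gains on Teslov at 5.1% − 2% = 3.1 points a year.
At that relative rate the gap halves every 70/3.1 ≈ 22.58 years.
A 2× gap closes after 1 halving: 1 × 22.58 ≈ 23 years.

roughly 23 years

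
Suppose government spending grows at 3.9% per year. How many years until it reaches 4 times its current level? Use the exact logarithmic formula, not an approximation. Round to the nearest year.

36 years

t = ln(4) / ln(1 + 0.039) = 1.3863 / 0.038259 ≈ 36.23.
≈ 36 years.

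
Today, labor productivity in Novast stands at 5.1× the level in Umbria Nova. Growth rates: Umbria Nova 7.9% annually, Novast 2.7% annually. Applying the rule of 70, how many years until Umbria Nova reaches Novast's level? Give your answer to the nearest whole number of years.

Umbria Nova gains on Novast at 7.9% − 2.7% = 5.2 points a year.
At that relative rate the gap halves every 70/5.2 ≈ 13.46 years.
A 5.1× gap takes log₂(5.1) ≈ 2.35 halvings to close: 2.35 × 13.46 ≈ 32 years.

roughly 32 years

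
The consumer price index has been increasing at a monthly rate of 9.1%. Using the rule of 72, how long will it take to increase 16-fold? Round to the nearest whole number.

about 32 months

At 9.1% it doubles every 72/9.1 ≈ 7.91 months.
16× is 4 doublings, so 4 × 7.91 ≈ 32 months.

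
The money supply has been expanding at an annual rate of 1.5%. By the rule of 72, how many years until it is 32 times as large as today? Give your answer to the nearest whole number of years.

≈ 240 years

At 1.5% it doubles every 72/1.5 ≈ 48.00 years.
32 = 2^5, so 5 doublings → 240 years.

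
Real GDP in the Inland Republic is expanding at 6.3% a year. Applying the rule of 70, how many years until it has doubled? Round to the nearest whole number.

70/6.3 ≈ 11.11, so it doubles roughly every 11 years.

≈ 11 years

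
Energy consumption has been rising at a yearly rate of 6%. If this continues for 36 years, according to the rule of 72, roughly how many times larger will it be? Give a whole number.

8 times

Doubling time ≈ 72/6 = 12.00 years.
36/12.00 ≈ 3 doublings, so about 2^3 = 8×.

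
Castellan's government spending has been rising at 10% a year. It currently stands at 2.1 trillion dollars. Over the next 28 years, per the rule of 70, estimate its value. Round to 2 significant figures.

≈ 34 trillion dollars

Doubling time ≈ 70/10 = 7.00 years.
28 years is 28/7.00 ≈ 4.00 doublings, a factor of 2^4.00 ≈ 16.00.
2.1 × 16.00 ≈ 34 trillion dollars.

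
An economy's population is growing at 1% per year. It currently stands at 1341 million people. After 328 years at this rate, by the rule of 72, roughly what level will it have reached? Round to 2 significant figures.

about 32000 million people

It doubles every 72/1 ≈ 72.00 years, so 328 years is 4.56 doublings.
2^4.56 ≈ 23.59; 1341 × 23.59 ≈ 32000 million people.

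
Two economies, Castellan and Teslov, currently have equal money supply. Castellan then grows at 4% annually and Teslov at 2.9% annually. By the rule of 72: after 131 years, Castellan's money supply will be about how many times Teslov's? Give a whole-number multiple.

Castellan pulls ahead at 1.1 pp per year, so the ratio doubles every 72/1.1 ≈ 65.45 years.
In 131 years that's 2.00 doublings: 2^2.00 ≈ 4.

4 times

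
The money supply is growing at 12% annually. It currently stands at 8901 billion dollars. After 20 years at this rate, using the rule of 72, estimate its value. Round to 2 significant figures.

It doubles every 72/12 ≈ 6.00 years, so 20 years is 3.33 doublings.
2^3.33 ≈ 10.06; 8901 × 10.06 ≈ 90000 billion dollars.

approximately 90000 billion dollars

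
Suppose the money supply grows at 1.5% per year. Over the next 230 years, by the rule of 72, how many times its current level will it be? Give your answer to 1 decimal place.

approximately 27.7 times

Doubling time ≈ 72/1.5 = 48.00 years.
230 years / 48.00 ≈ 4.79 doublings → factor 2^4.79 ≈ 27.7.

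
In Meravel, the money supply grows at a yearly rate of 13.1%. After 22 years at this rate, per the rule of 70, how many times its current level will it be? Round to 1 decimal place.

Doubling time ≈ 70/13.1 = 5.34 years.
22 years / 5.34 ≈ 4.12 doublings → factor 2^4.12 ≈ 17.4.

about 17.4 times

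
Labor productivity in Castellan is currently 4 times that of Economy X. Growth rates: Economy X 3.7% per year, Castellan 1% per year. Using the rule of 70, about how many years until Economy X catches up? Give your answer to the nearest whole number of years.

≈ 52 years

The growth-rate gap is 3.7% − 1% = 2.7 percentage points.
So the ratio between them halves every 70/2.7 ≈ 25.93 years.
A 4 times gap closes after 2 halvings: 2 × 25.93 ≈ 52 years.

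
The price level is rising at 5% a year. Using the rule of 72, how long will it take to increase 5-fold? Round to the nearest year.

roughly 33 years

One doubling takes 72/5 = 14.40 years.
5× is log₂ 5 ≈ 2.32 doublings, so ≈ 2.32 × 14.40 = 33 years.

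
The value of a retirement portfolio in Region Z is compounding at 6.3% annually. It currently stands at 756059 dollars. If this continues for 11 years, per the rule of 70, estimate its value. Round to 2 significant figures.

It doubles every 70/6.3 ≈ 11.11 years, so 11 years is 0.99 doublings.
2^0.99 ≈ 1.99; 756059 × 1.99 ≈ 1500000 dollars.

about 1500000 dollars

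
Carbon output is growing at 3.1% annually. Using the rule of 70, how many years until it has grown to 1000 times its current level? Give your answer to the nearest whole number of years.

Doubling time ≈ 70/3.1 = 22.58 years.
1000× is log₂ 1000 ≈ 9.97 doublings, so ≈ 9.97 × 22.58 = 225 years.

roughly 225 years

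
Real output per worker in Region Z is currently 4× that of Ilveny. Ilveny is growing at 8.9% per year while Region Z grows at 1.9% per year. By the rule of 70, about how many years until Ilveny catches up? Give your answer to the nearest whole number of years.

Ilveny gains on Region Z at 8.9% − 1.9% = 7 points a year.
At that relative rate the gap halves every 70/7 ≈ 10.00 years.
A 4× gap closes after 2 halvings: 2 × 10.00 ≈ 20 years.

20 years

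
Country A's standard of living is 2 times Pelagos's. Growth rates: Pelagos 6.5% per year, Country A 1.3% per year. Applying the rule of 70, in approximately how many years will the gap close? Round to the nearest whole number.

about 13 years

The growth-rate gap is 6.5% − 1.3% = 5.2 percentage points.
So the ratio between them halves every 70/5.2 ≈ 13.46 years.
A 2 times gap closes after 1 halving: 1 × 13.46 ≈ 13 years.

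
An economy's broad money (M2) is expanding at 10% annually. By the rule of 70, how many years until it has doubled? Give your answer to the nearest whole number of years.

Doubling time ≈ 70 / 10 = 7.00 years.

approximately 7 years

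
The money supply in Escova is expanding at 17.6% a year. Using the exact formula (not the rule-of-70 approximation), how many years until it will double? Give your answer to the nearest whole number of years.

4 years

t = ln(2) / ln(1 + 0.176) = 0.6931 / 0.162119 ≈ 4.28.
≈ 4 years.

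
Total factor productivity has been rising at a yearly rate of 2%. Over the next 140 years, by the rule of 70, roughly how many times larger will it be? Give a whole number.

approximately 16 times

70/2 ≈ 35.00 years per doubling.
140 years fits 4 doublings: 2^4 = 16.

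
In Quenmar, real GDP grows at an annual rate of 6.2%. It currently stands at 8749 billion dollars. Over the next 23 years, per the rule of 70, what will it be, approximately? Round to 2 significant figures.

It doubles every 70/6.2 ≈ 11.29 years, so 23 years is 2.04 doublings.
2^2.04 ≈ 4.11; 8749 × 4.11 ≈ 36000 billion dollars.

about 36000 billion dollars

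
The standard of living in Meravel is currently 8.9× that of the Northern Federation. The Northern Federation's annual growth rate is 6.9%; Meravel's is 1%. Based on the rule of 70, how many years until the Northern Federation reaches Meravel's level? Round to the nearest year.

The growth-rate gap is 6.9% − 1% = 5.9 percentage points.
So the ratio between them halves every 70/5.9 ≈ 11.86 years.
An 8.9× gap takes log₂(8.9) ≈ 3.15 halvings to close: 3.15 × 11.86 ≈ 37 years.

37 years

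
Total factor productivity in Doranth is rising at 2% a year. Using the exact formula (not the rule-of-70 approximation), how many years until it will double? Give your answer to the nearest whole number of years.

t = ln(2) / ln(1 + 0.02) = 0.6931 / 0.019803 ≈ 35.00.
≈ 35 years.

35 years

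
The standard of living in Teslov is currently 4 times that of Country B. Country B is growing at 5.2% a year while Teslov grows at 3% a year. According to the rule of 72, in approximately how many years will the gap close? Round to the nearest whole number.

≈ 65 years

The growth-rate gap is 5.2% − 3% = 2.2 percentage points.
So the ratio between them halves every 72/2.2 ≈ 32.73 years.
A 4 times gap closes after 2 halvings: 2 × 32.73 ≈ 65 years.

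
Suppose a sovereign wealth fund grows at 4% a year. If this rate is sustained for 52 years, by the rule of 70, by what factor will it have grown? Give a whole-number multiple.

70/4 ≈ 17.50 years per doubling.
52 years fits 3 doublings: 2^3 = 8.

approximately 8 times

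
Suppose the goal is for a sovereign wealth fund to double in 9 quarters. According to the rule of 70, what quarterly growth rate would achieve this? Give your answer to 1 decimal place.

70 / 9 ≈ 7.78, so about 7.8% per quarter.

roughly 7.8% per quarter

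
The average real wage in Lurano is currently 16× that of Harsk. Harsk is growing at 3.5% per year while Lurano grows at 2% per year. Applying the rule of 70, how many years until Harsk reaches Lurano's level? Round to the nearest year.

What matters is the difference: 1.5 pp.
Rule of 70 on the gap: the ratio halves every 70/1.5 ≈ 46.67 years.
A 16× gap closes after 4 halvings: 4 × 46.67 ≈ 187 years.

roughly 187 years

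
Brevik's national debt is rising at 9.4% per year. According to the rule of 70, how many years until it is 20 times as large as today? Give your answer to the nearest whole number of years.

approximately 32 years

One doubling takes 70/9.4 = 7.45 years.
20× is log₂ 20 ≈ 4.32 doublings, so ≈ 4.32 × 7.45 = 32 years.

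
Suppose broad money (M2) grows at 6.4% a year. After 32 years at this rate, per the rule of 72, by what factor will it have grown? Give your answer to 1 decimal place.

approximately 7.2 times

Doubling time ≈ 72/6.4 = 11.25 years.
32 years / 11.25 ≈ 2.84 doublings → factor 2^2.84 ≈ 7.2.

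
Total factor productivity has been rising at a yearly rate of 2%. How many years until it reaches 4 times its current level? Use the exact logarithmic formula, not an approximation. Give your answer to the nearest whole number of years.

70 years

t = ln(4) / ln(1 + 0.02) = 1.3863 / 0.019803 ≈ 70.00.
≈ 70 years.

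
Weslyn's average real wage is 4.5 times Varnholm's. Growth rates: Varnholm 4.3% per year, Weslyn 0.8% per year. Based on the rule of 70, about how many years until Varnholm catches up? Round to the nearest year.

43 years

Varnholm gains on Weslyn at 4.3% − 0.8% = 3.5 points a year.
At that relative rate the gap halves every 70/3.5 ≈ 20.00 years.
A 4.5 times gap takes log₂(4.5) ≈ 2.17 halvings to close: 2.17 × 20.00 ≈ 43 years.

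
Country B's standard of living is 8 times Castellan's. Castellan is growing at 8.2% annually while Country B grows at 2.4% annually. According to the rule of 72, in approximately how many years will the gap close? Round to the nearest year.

approximately 37 years

The growth-rate gap is 8.2% − 2.4% = 5.8 percentage points.
So the ratio between them halves every 72/5.8 ≈ 12.41 years.
An 8 times gap closes after 3 halvings: 3 × 12.41 ≈ 37 years.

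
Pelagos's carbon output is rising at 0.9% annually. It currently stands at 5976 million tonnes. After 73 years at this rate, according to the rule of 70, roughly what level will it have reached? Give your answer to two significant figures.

Doubling time ≈ 70/0.9 = 77.78 years.
73 years is 73/77.78 ≈ 0.94 doublings, a factor of 2^0.94 ≈ 1.92.
5976 × 1.92 ≈ 11000 million tonnes.

about 11000 million tonnes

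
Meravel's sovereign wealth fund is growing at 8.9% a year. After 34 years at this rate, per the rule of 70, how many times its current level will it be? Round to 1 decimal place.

around 20.0 times

Doubling time ≈ 70/8.9 = 7.87 years.
34 years / 7.87 ≈ 4.32 doublings → factor 2^4.32 ≈ 20.0.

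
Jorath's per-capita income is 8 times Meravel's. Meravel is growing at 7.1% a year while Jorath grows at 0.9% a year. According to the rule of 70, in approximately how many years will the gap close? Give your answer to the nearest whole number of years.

34 years

What matters is the difference: 6.2 pp.
Rule of 70 on the gap: the ratio halves every 70/6.2 ≈ 11.29 years.
An 8 times gap closes after 3 halvings: 3 × 11.29 ≈ 34 years.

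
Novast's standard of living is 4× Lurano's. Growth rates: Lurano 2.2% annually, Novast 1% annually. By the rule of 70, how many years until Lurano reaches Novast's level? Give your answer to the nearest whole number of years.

Lurano gains on Novast at 2.2% − 1% = 1.2 points a year.
At that relative rate the gap halves every 70/1.2 ≈ 58.33 years.
A 4× gap closes after 2 halvings: 2 × 58.33 ≈ 117 years.

117 years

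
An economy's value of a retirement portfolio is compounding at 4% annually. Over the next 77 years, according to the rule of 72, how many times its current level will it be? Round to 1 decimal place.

about 19.4 times

Doubling time ≈ 72/4 = 18.00 years.
77 years / 18.00 ≈ 4.28 doublings → factor 2^4.28 ≈ 19.4.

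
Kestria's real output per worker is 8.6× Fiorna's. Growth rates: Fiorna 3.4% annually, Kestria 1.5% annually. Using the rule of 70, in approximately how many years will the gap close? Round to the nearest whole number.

around 114 years

What matters is the difference: 1.9 pp.
Rule of 70 on the gap: the ratio halves every 70/1.9 ≈ 36.84 years.
An 8.6× gap takes log₂(8.6) ≈ 3.10 halvings to close: 3.10 × 36.84 ≈ 114 years.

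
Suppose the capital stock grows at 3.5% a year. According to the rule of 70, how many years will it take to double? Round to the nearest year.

At 3.5%, doubling takes about 70/3.5 = 20.00 years.

approximately 20 years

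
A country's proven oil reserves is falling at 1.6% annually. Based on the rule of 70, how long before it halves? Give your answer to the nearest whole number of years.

Halving time ≈ 70 / 1.6 = 43.75 → 44 years.

44 years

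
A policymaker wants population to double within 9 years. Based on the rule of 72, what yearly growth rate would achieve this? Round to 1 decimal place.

72 / 9 ≈ 8.00, so about 8.0% per year.

roughly 8.0%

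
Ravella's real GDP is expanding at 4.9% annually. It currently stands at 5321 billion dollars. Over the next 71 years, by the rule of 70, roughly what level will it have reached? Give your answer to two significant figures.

about 170000 billion dollars

It doubles every 70/4.9 ≈ 14.29 years, so 71 years is 4.97 doublings.
2^4.97 ≈ 31.34; 5321 × 31.34 ≈ 170000 billion dollars.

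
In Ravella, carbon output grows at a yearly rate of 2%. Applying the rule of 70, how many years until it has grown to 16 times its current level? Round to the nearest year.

around 140 years

At 2% it doubles every 70/2 ≈ 35.00 years.
Getting to 16× needs 4 doublings: 4 × 35.00 ≈ 140 years.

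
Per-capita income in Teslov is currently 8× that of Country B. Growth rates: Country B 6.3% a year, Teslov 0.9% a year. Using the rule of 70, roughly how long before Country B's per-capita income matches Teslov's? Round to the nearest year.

about 39 years

The growth-rate gap is 6.3% − 0.9% = 5.4 percentage points.
So the ratio between them halves every 70/5.4 ≈ 12.96 years.
An 8× gap closes after 3 halvings: 3 × 12.96 ≈ 39 years.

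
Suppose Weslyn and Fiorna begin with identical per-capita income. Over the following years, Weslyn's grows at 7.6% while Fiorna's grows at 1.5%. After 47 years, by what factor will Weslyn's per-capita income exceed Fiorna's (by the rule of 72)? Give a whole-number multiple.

around 16 times

Rate gap = 7.6% − 1.5% = 6.1 points.
The ratio doubles every 72/6.1 ≈ 11.80 years.
47/11.80 ≈ 3.98 doublings → ratio ≈ 2^3.98 ≈ 16.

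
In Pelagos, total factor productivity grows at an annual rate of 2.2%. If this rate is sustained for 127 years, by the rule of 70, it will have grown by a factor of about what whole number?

70/2.2 ≈ 31.82 years per doubling.
127 years fits 4 doublings: 2^4 = 16.

about 16 times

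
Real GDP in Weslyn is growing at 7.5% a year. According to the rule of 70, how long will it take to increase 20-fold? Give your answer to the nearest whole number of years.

40 years

At 7.5% it doubles every 70/7.5 ≈ 9.33 years.
Reaching 20× takes log₂(20) ≈ 4.32 doublings.
4.32 × 9.33 ≈ 40 years.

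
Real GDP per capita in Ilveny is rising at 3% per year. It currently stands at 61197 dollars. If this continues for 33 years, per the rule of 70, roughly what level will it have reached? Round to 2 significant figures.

It doubles every 70/3 ≈ 23.33 years, so 33 years is 1.41 doublings.
2^1.41 ≈ 2.66; 61197 × 2.66 ≈ 160000 dollars.

around 160000 dollars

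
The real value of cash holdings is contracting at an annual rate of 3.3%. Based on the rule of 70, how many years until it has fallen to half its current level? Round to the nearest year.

The rule works in reverse for decay: 70/3.3 ≈ 21.21 years to halve.

approximately 21 years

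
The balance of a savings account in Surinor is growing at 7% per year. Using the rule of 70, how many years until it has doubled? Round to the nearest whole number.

At 7%, doubling takes about 70/7 = 10.00 years.

approximately 10 years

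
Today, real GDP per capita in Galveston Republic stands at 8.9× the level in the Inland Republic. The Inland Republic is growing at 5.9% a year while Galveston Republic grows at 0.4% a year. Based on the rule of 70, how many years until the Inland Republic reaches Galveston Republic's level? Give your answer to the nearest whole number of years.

around 40 years

the Inland Republic gains on Galveston Republic at 5.9% − 0.4% = 5.5 points a year.
At that relative rate the gap halves every 70/5.5 ≈ 12.73 years.
An 8.9× gap takes log₂(8.9) ≈ 3.15 halvings to close: 3.15 × 12.73 ≈ 40 years.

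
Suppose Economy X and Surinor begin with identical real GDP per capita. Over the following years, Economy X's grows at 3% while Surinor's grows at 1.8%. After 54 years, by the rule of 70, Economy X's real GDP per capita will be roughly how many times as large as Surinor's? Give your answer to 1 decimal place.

1.9 times

Rate gap = 3% − 1.8% = 1.2 points.
The ratio doubles every 70/1.2 ≈ 58.33 years.
54/58.33 ≈ 0.93 doublings → ratio ≈ 2^0.93 ≈ 1.9.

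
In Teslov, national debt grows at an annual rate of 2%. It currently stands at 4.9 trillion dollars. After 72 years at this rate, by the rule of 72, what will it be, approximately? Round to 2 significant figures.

Doubling time ≈ 72/2 = 36.00 years.
72 years is 72/36.00 ≈ 2.00 doublings, a factor of 2^2.00 ≈ 4.00.
4.9 × 4.00 ≈ 20 trillion dollars.

around 20 trillion dollars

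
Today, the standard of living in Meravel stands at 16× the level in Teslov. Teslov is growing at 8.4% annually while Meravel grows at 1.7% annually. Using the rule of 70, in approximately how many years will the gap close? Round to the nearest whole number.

What matters is the difference: 6.7 pp.
Rule of 70 on the gap: the ratio halves every 70/6.7 ≈ 10.45 years.
A 16× gap closes after 4 halvings: 4 × 10.45 ≈ 42 years.

approximately 42 years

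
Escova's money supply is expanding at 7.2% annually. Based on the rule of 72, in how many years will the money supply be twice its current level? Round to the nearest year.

10 years

72/7.2 ≈ 10.00, so it doubles roughly every 10 years.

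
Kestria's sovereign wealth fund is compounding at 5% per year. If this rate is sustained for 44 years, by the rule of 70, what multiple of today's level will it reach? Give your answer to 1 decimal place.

Doubles every ≈ 14.00 years (70/5).
44 years is 3.14 doublings; 2^3.14 ≈ 8.8×.

approximately 8.8 times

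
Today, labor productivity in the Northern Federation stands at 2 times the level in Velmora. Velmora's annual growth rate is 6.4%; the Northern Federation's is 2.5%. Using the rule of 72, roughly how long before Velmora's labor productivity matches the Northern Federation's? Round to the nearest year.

The growth-rate gap is 6.4% − 2.5% = 3.9 percentage points.
So the ratio between them halves every 72/3.9 ≈ 18.46 years.
A 2 times gap closes after 1 halving: 1 × 18.46 ≈ 18 years.

approximately 18 years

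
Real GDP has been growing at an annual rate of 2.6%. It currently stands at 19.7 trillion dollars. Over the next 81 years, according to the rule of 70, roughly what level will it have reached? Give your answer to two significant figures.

Doubling time ≈ 70/2.6 = 26.92 years.
81 years is 81/26.92 ≈ 3.01 doublings, a factor of 2^3.01 ≈ 8.06.
19.7 × 8.06 ≈ 160 trillion dollars.

roughly 160 trillion dollars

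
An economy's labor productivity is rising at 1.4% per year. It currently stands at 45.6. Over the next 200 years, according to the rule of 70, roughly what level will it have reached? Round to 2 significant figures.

approximately 730

It doubles every 70/1.4 ≈ 50.00 years, so 200 years is 4.00 doublings.
2^4.00 ≈ 16.00; 45.6 × 16.00 ≈ 730.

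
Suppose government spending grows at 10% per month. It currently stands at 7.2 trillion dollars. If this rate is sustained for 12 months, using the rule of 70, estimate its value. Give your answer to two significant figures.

Doubling time ≈ 70/10 = 7.00 months.
12 months is 12/7.00 ≈ 1.71 doublings, a factor of 2^1.71 ≈ 3.27.
7.2 × 3.27 ≈ 24 trillion dollars.

roughly 24 trillion dollars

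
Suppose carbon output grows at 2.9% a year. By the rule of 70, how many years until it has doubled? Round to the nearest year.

70/2.9 ≈ 24.14, so it doubles roughly every 24 years.

around 24 years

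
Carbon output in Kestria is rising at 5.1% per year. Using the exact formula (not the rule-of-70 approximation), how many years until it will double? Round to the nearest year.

t = ln(2) / ln(1 + 0.051) = 0.6931 / 0.049742 ≈ 13.93.
≈ 14 years.

14 years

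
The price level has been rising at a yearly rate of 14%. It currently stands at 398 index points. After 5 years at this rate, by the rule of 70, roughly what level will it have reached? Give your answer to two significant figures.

Doubling time ≈ 70/14 = 5.00 years.
5 years is 5/5.00 ≈ 1.00 doublings, a factor of 2^1.00 ≈ 2.00.
398 × 2.00 ≈ 800 index points.

800 index points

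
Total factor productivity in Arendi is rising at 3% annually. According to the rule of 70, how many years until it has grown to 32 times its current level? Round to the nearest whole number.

Doubling time ≈ 70/3 = 23.33 years.
32× is 5 doublings, so 5 × 23.33 ≈ 117 years.

about 117 years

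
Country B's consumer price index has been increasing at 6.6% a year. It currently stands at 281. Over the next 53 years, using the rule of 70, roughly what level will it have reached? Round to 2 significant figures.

9000

It doubles every 70/6.6 ≈ 10.61 years, so 53 years is 5.00 doublings.
2^5.00 ≈ 32.00; 281 × 32.00 ≈ 9000.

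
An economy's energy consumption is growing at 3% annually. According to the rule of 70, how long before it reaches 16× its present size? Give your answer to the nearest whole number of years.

about 93 years

Doubling time ≈ 70/3 = 23.33 years.
16 = 2^4, so 4 doublings → 93 years.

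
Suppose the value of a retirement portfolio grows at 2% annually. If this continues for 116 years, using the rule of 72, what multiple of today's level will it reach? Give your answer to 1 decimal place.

Doubling time ≈ 72/2 = 36.00 years.
116 years / 36.00 ≈ 3.22 doublings → factor 2^3.22 ≈ 9.3.

about 9.3 times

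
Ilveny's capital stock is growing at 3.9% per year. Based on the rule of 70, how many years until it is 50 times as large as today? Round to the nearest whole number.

Doubling time ≈ 70/3.9 = 17.95 years.
Reaching 50× takes log₂(50) ≈ 5.64 doublings.
5.64 × 17.95 ≈ 101 years.

101 years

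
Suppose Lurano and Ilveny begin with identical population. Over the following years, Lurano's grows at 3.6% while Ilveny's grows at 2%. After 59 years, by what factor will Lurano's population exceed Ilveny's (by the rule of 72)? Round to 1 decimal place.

Rate gap = 3.6% − 2% = 1.6 points.
The ratio doubles every 72/1.6 ≈ 45.00 years.
59/45.00 ≈ 1.31 doublings → ratio ≈ 2^1.31 ≈ 2.5.

about 2.5 times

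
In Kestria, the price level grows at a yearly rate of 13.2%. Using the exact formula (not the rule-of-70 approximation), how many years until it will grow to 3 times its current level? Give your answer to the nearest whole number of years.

9 years

t = ln(3) / ln(1 + 0.132) = 1.0986 / 0.123986 ≈ 8.86.
≈ 9 years.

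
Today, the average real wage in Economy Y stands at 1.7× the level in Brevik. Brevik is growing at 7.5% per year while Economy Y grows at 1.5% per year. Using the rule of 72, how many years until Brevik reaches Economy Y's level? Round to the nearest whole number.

Brevik gains on Economy Y at 7.5% − 1.5% = 6 points a year.
At that relative rate the gap halves every 72/6 ≈ 12.00 years.
A 1.7× gap takes log₂(1.7) ≈ 0.77 halvings to close: 0.77 × 12.00 ≈ 9 years.

roughly 9 years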